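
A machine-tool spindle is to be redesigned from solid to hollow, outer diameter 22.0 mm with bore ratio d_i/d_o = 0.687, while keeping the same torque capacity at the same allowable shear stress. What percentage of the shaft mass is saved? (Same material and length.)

37.5 %

Equal τ_max and T ⇒ the solid shaft needs d_s³ = d_o³(1−k⁴), so d_s = 22.0·(1−0.687⁴)^(1/3) = 20.23 mm.
Area ratio A_h/A_s = d_o²(1−k²)/d_s² = (1−k²)/(1−k⁴)^(2/3) = 0.6246.
Mass saving = 1 − 0.6246 = 37.5 %.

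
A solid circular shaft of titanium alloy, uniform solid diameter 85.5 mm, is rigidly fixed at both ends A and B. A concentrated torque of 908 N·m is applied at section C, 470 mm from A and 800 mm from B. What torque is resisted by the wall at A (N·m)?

With uniform GJ and both ends fixed, compatibility θ_AC = θ_CB gives T_A·a = T_B·b, together with T_A + T_B = T₀.
T_A = T₀·b/(a+b) = 908.0·800/1270 = 572.0 N·m; T_B = 336.0 N·m.

572 N·m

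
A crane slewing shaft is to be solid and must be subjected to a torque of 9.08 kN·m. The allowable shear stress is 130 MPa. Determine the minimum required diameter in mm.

For a solid shaft τ_max = 16T/(πd³), so d = (16T/(π τ_allow))^(1/3) = (16·9080/(π·1.30×10^8))^(1/3) = 0.07086 m.

70.9 mm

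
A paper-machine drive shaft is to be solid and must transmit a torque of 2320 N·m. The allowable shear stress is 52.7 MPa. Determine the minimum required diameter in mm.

60.8 mm

For a solid shaft τ_max = 16T/(πd³), so d = (16T/(π τ_allow))^(1/3) = (16·2320/(π·5.27×10^7))^(1/3) = 0.06075 m.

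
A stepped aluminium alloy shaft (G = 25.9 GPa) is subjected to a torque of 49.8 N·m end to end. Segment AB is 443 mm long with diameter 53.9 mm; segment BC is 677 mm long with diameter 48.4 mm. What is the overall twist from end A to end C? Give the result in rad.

0.00344 rad

J_AB = π(0.0539)⁴/32 = 8.29×10^-7 m⁴; J_BC = π(0.0484)⁴/32 = 5.39×10^-7 m⁴.
θ = (T/G)·Σ L_i/J_i = (49.80/25.9×10⁹)·(0.443/8.29×10^-7 + 0.677/5.39×10^-7) = 3.444×10^-3 rad.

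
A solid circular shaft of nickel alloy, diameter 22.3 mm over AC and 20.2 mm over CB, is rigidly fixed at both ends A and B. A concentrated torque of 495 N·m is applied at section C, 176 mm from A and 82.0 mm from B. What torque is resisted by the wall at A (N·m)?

Compatibility: T_A·a/J_AC = T_B·b/J_CB with T_A + T_B = T₀.
J_AC = 2.43×10^-8 m⁴, J_CB = 1.63×10^-8 m⁴, so T_A = T₀·(J_AC/a)/((J_AC/a)+(J_CB/b)) = 202.4 N·m, T_B = 292.6 N·m.

202 N·m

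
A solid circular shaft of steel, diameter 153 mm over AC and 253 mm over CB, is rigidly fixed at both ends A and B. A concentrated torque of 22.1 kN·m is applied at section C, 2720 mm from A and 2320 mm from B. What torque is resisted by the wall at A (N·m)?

2260 N·m

Compatibility: T_A·a/J_AC = T_B·b/J_CB with T_A + T_B = T₀.
J_AC = 5.38×10^-5 m⁴, J_CB = 4.02×10^-4 m⁴, so T_A = T₀·(J_AC/a)/((J_AC/a)+(J_CB/b)) = 2263 N·m, T_B = 19840 N·m.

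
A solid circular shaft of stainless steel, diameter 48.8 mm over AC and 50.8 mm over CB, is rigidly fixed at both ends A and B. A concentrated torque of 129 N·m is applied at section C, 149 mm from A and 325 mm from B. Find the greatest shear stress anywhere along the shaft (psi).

533 psi

Compatibility: T_A·a/J_AC = T_B·b/J_CB with T_A + T_B = T₀.
J_AC = 5.57×10^-7 m⁴, J_CB = 6.54×10^-7 m⁴, so T_A = T₀·(J_AC/a)/((J_AC/a)+(J_CB/b)) = 83.86 N·m, T_B = 45.14 N·m.
τ in each portion: τ_AC = 3.67×10^6 Pa, τ_CB = 1.75×10^6 Pa; maximum is in AC.
τ_max = T_AC·r/J = 83.86·0.0244/5.57×10^-7 = 3.675×10^6 Pa.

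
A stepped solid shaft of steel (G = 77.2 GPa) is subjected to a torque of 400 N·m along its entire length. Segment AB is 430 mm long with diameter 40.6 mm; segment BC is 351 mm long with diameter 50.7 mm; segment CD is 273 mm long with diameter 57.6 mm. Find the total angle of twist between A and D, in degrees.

J_AB = π(0.0406)⁴/32 = 2.67×10^-7 m⁴; J_BC = π(0.0507)⁴/32 = 6.49×10^-7 m⁴; J_CD = π(0.0576)⁴/32 = 1.08×10^-6 m⁴.
θ = (T/G)·Σ L_i/J_i = (400.0/77.2×10⁹)·(0.430/2.67×10^-7 + 0.351/6.49×10^-7 + 0.273/1.08×10^-6) = 0.01246 rad.

0.714°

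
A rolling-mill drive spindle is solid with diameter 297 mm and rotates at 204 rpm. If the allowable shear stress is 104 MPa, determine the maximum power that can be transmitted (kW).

J = πd⁴/32 = π(0.297)⁴/32 = 7.639×10^-4 m⁴.
T_max = τ_allow·J/r = 1.04×10^8 × 7.639×10^-4 / 0.148 = 535000 N·m.
ω = 2π·204/60 = 21.36 rad/s, so P_max = T_max·ω = 1.143×10^7 W.

11400 kW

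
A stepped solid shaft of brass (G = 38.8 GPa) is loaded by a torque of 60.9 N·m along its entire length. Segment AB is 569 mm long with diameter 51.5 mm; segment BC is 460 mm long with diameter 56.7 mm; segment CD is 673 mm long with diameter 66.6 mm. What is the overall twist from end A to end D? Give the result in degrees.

J_AB = π(0.0515)⁴/32 = 6.91×10^-7 m⁴; J_BC = π(0.0567)⁴/32 = 1.01×10^-6 m⁴; J_CD = π(0.0666)⁴/32 = 1.93×10^-6 m⁴.
θ = (T/G)·Σ L_i/J_i = (60.90/38.8×10⁹)·(0.569/6.91×10^-7 + 0.460/1.01×10^-6 + 0.673/1.93×10^-6) = 2.552×10^-3 rad.

0.146°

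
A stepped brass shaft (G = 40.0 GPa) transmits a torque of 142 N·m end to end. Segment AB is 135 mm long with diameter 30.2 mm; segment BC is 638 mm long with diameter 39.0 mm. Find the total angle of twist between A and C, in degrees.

J_AB = π(0.0302)⁴/32 = 8.17×10^-8 m⁴; J_BC = π(0.0390)⁴/32 = 2.27×10^-7 m⁴.
θ = (T/G)·Σ L_i/J_i = (142.0/40.0×10⁹)·(0.135/8.17×10^-8 + 0.638/2.27×10^-7) = 0.01584 rad.

0.908°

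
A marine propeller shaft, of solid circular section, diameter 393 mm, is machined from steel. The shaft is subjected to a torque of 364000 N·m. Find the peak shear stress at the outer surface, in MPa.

J = πd⁴/32 = π(0.393)⁴/32 = 2.342×10^-3 m⁴.
τ_max = T·r/J = 364000 × 0.197 / 2.342×10^-3 = 3.054×10^7 Pa.

30.5 MPa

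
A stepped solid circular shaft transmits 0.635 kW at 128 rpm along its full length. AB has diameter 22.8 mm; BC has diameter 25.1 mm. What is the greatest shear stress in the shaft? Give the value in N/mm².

20.4 N/mm²

ω = 2π·128/60 = 13.40 rad/s, so T = P/ω = 0.635×10³ / 13.40 = 47.37 N·m.
Under the same torque, τ_max = 16T/(πd³) is largest where d is smallest — segment AB (d = 22.8 mm).
τ_max = 16·47.37/(π·(0.0228)³) = 2.036×10^7 Pa.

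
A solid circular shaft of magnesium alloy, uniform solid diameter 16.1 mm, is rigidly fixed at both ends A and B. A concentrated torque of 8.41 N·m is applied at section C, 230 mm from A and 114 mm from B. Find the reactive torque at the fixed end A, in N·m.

With uniform GJ and both ends fixed, compatibility θ_AC = θ_CB gives T_A·a = T_B·b, together with T_A + T_B = T₀.
T_A = T₀·b/(a+b) = 8.410·114/344.0 = 2.787 N·m; T_B = 5.623 N·m.

2.79 N·m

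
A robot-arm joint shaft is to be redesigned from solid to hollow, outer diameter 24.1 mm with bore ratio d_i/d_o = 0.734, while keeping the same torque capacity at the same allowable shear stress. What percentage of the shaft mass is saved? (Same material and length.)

Equal τ_max and T ⇒ the solid shaft needs d_s³ = d_o³(1−k⁴), so d_s = 24.1·(1−0.734⁴)^(1/3) = 21.50 mm.
Area ratio A_h/A_s = d_o²(1−k²)/d_s² = (1−k²)/(1−k⁴)^(2/3) = 0.5797.
Mass saving = 1 − 0.5797 = 42.0 %.

42.0 %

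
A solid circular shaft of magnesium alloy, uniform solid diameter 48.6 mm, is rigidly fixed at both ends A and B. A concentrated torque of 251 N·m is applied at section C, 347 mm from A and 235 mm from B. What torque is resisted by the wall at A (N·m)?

101 N·m

With uniform GJ and both ends fixed, compatibility θ_AC = θ_CB gives T_A·a = T_B·b, together with T_A + T_B = T₀.
T_A = T₀·b/(a+b) = 251.0·235/582.0 = 101.3 N·m; T_B = 149.7 N·m.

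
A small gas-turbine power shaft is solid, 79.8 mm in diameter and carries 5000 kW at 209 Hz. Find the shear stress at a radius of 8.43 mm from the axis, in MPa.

ω = 2π·209 = 1313 rad/s, so T = P/ω = 5000×10³ / 1313 = 3808 N·m.
J = πd⁴/32 = π(0.0798)⁴/32 = 3.981×10^-6 m⁴.
Shear stress varies linearly with radius: τ = T·r/J = 3808 × 0.00843 / 3.981×10^-6 = 8.062×10^6 Pa.

8.06 MPa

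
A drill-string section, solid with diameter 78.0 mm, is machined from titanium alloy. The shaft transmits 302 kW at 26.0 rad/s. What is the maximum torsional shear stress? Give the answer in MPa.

125 MPa

ω = 26.0 rad/s, so T = P/ω = 302×10³ / 26.00 = 11620 N·m.
J = πd⁴/32 = π(0.0780)⁴/32 = 3.634×10^-6 m⁴.
τ_max = T·r/J = 11620 × 0.0390 / 3.634×10^-6 = 1.247×10^8 Pa.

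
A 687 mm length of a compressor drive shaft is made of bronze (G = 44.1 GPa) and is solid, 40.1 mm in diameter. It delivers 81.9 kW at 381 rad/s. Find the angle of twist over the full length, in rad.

0.0132 rad

ω = 381 rad/s, so T = P/ω = 81.9×10³ / 381.0 = 215.0 N·m.
J = πd⁴/32 = π(0.0401)⁴/32 = 2.539×10^-7 m⁴.
θ = T·L/(G·J) = 215.0 × 0.687 / (44.1×10⁹ × 2.539×10^-7) = 0.01319 rad.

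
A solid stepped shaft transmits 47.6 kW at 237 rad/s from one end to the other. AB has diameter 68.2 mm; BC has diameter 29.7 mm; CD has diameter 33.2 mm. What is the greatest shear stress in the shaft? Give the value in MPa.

39.0 MPa

ω = 237 rad/s, so T = P/ω = 47.6×10³ / 237.0 = 200.8 N·m.
Under the same torque, τ_max = 16T/(πd³) is largest where d is smallest — segment BC (d = 29.7 mm).
τ_max = 16·200.8/(π·(0.0297)³) = 3.904×10^7 Pa.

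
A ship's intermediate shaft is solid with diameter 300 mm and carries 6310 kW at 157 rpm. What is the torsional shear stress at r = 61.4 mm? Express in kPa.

ω = 2π·157/60 = 16.44 rad/s, so T = P/ω = 6310×10³ / 16.44 = 383800 N·m.
J = πd⁴/32 = π(0.300)⁴/32 = 7.952×10^-4 m⁴.
Shear stress varies linearly with radius: τ = T·r/J = 383800 × 0.0614 / 7.952×10^-4 = 2.963×10^7 Pa.

29600 kPa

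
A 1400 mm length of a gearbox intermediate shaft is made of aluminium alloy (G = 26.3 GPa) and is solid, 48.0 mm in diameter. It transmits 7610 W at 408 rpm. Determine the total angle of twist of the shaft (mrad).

ω = 2π·408/60 = 42.73 rad/s, so T = P/ω = 7610 / 42.73 = 178.1 N·m.
J = πd⁴/32 = π(0.0480)⁴/32 = 5.212×10^-7 m⁴.
θ = T·L/(G·J) = 178.1 × 1.40 / (26.3×10⁹ × 5.212×10^-7) = 0.01819 rad.

18.2 mrad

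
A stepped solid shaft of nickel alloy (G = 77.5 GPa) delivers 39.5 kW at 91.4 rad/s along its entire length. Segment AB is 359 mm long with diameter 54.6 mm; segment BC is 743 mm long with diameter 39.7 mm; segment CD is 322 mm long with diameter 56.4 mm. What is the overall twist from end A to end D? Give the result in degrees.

1.21°

ω = 91.4 rad/s, so T = P/ω = 39.5×10³ / 91.40 = 432.2 N·m.
J_AB = π(0.0546)⁴/32 = 8.73×10^-7 m⁴; J_BC = π(0.0397)⁴/32 = 2.44×10^-7 m⁴; J_CD = π(0.0564)⁴/32 = 9.93×10^-7 m⁴.
θ = (T/G)·Σ L_i/J_i = (432.2/77.5×10⁹)·(0.359/8.73×10^-7 + 0.743/2.44×10^-7 + 0.322/9.93×10^-7) = 0.02109 rad.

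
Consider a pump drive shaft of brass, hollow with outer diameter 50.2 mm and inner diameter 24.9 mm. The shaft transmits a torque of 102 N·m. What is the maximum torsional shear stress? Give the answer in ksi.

0.634 ksi

J = π(d_o⁴ − d_i⁴)/32 = π(0.0502⁴ − 0.0249⁴)/32 = 5.857×10^-7 m⁴.
τ_max = T·r/J = 102.0 × 0.0251 / 5.857×10^-7 = 4.371×10^6 Pa.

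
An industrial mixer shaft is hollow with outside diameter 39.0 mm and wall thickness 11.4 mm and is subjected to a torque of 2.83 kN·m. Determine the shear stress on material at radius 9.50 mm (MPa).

J = π(d_o⁴ − d_i⁴)/32 = π(0.0390⁴ − 0.0162⁴)/32 = 2.204×10^-7 m⁴.
Shear stress varies linearly with radius: τ = T·r/J = 2830 × 0.00950 / 2.204×10^-7 = 1.220×10^8 Pa.

122 MPa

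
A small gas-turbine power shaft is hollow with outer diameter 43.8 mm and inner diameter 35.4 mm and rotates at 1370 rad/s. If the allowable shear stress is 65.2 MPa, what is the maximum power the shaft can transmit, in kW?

845 kW

J = π(d_o⁴ − d_i⁴)/32 = π(0.0438⁴ − 0.0354⁴)/32 = 2.071×10^-7 m⁴.
T_max = τ_allow·J/r = 6.52×10^7 × 2.071×10^-7 / 0.0219 = 616.7 N·m.
ω = 1370 rad/s, so P_max = T_max·ω = 8.449×10^5 W.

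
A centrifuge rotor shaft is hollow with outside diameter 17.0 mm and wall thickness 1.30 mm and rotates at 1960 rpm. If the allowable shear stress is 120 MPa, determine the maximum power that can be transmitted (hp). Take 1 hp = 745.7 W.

15.5 hp

J = π(d_o⁴ − d_i⁴)/32 = π(0.0170⁴ − 0.0144⁴)/32 = 3.978×10^-9 m⁴.
T_max = τ_allow·J/r = 1.20×10^8 × 3.978×10^-9 / 0.00850 = 56.16 N·m.
ω = 2π·1960/60 = 205.3 rad/s, so P_max = T_max·ω = 1.153×10^4 W.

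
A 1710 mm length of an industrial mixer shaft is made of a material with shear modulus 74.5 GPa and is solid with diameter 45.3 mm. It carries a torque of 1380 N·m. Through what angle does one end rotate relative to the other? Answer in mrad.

76.6 mrad

J = πd⁴/32 = π(0.0453)⁴/32 = 4.134×10^-7 m⁴.
θ = T·L/(G·J) = 1380 × 1.71 / (74.5×10⁹ × 4.134×10^-7) = 0.07662 rad.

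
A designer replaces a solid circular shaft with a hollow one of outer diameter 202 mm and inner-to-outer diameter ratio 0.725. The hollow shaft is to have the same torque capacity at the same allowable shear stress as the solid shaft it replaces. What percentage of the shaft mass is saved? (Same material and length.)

41.2 %

Equal τ_max and T ⇒ the solid shaft needs d_s³ = d_o³(1−k⁴), so d_s = 202·(1−0.725⁴)^(1/3) = 181.4 mm.
Area ratio A_h/A_s = d_o²(1−k²)/d_s² = (1−k²)/(1−k⁴)^(2/3) = 0.5885.
Mass saving = 1 − 0.5885 = 41.2 %.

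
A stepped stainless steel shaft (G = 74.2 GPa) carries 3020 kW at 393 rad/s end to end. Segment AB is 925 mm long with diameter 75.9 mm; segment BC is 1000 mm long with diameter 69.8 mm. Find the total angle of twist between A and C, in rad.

ω = 393 rad/s, so T = P/ω = 3020×10³ / 393.0 = 7684 N·m.
J_AB = π(0.0759)⁴/32 = 3.26×10^-6 m⁴; J_BC = π(0.0698)⁴/32 = 2.33×10^-6 m⁴.
θ = (T/G)·Σ L_i/J_i = (7684/74.2×10⁹)·(0.925/3.26×10^-6 + 1.00/2.33×10^-6) = 0.07384 rad.

0.0738 rad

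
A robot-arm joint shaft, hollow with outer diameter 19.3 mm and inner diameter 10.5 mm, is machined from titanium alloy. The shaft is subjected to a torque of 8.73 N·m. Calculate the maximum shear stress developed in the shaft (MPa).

6.78 MPa

J = π(d_o⁴ − d_i⁴)/32 = π(0.0193⁴ − 0.0105⁴)/32 = 1.243×10^-8 m⁴.
τ_max = T·r/J = 8.730 × 0.00965 / 1.243×10^-8 = 6.778×10^6 Pa.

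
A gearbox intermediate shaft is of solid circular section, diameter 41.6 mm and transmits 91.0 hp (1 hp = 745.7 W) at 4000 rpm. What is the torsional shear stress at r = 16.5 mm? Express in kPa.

9090 kPa

ω = 2π·4000/60 = 418.9 rad/s, so T = P/ω = 91.0×745.7 / 418.9 = 162.0 N·m.
J = πd⁴/32 = π(0.0416)⁴/32 = 2.940×10^-7 m⁴.
Shear stress varies linearly with radius: τ = T·r/J = 162.0 × 0.0165 / 2.940×10^-7 = 9.091×10^6 Pa.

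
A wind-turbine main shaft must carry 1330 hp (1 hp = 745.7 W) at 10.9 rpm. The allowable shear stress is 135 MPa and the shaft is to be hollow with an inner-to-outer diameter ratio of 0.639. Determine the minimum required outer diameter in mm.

ω = 2π·10.9/60 = 1.141 rad/s, so T = P/ω = 1330×745.7 / 1.141 = 868900 N·m.
For a hollow shaft with d_i/d_o = 0.639: τ_max = 16T/(π d_o³ (1−k⁴)), so d_o = [16T/(π τ_allow (1−k⁴))]^(1/3) = [16·868900/(π·1.35×10^8·0.8333)]^(1/3) = 0.3401 m.

340 mm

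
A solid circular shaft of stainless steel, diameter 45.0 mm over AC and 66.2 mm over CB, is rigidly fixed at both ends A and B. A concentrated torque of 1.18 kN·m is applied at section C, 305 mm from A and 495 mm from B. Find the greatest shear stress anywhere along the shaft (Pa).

Compatibility: T_A·a/J_AC = T_B·b/J_CB with T_A + T_B = T₀.
J_AC = 4.03×10^-7 m⁴, J_CB = 1.89×10^-6 m⁴, so T_A = T₀·(J_AC/a)/((J_AC/a)+(J_CB/b)) = 303.7 N·m, T_B = 876.3 N·m.
τ in each portion: τ_AC = 1.70×10^7 Pa, τ_CB = 1.54×10^7 Pa; maximum is in AC.
τ_max = T_AC·r/J = 303.7·0.0225/4.03×10^-7 = 1.697×10^7 Pa.

1.70e7 Pa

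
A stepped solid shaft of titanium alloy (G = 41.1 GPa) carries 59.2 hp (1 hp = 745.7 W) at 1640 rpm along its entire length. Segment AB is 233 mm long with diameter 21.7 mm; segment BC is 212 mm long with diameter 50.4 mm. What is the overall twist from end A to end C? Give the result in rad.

ω = 2π·1640/60 = 171.7 rad/s, so T = P/ω = 59.2×745.7 / 171.7 = 257.0 N·m.
J_AB = π(0.0217)⁴/32 = 2.18×10^-8 m⁴; J_BC = π(0.0504)⁴/32 = 6.33×10^-7 m⁴.
θ = (T/G)·Σ L_i/J_i = (257.0/41.1×10⁹)·(0.233/2.18×10^-8 + 0.212/6.33×10^-7) = 0.06903 rad.

0.0690 rad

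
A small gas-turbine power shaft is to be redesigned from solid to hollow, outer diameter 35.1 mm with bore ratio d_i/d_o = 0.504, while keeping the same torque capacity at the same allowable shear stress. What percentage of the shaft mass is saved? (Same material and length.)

22.0 %

Equal τ_max and T ⇒ the solid shaft needs d_s³ = d_o³(1−k⁴), so d_s = 35.1·(1−0.504⁴)^(1/3) = 34.33 mm.
Area ratio A_h/A_s = d_o²(1−k²)/d_s² = (1−k²)/(1−k⁴)^(2/3) = 0.7799.
Mass saving = 1 − 0.7799 = 22.0 %.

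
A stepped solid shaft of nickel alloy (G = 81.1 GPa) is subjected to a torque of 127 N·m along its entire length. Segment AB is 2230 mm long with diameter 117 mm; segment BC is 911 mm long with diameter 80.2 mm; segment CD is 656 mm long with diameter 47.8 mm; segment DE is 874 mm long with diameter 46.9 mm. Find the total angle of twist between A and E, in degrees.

0.311°

J_AB = π(0.117)⁴/32 = 1.84×10^-5 m⁴; J_BC = π(0.0802)⁴/32 = 4.06×10^-6 m⁴; J_CD = π(0.0478)⁴/32 = 5.13×10^-7 m⁴; J_DE = π(0.0469)⁴/32 = 4.75×10^-7 m⁴.
θ = (T/G)·Σ L_i/J_i = (127.0/81.1×10⁹)·(2.23/1.84×10^-5 + 0.911/4.06×10^-6 + 0.656/5.13×10^-7 + 0.874/4.75×10^-7) = 5.427×10^-3 rad.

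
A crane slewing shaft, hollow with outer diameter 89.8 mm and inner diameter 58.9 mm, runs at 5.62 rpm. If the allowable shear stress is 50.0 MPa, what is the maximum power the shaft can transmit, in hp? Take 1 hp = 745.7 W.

J = π(d_o⁴ − d_i⁴)/32 = π(0.0898⁴ − 0.0589⁴)/32 = 5.203×10^-6 m⁴.
T_max = τ_allow·J/r = 5.00×10^7 × 5.203×10^-6 / 0.0449 = 5794 N·m.
ω = 2π·5.62/60 = 0.5885 rad/s, so P_max = T_max·ω = 3410 W.

4.57 hp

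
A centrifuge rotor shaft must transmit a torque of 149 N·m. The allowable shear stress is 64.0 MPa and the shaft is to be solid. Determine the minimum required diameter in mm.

22.8 mm

For a solid shaft τ_max = 16T/(πd³), so d = (16T/(π τ_allow))^(1/3) = (16·149.0/(π·6.40×10^7))^(1/3) = 0.02280 m.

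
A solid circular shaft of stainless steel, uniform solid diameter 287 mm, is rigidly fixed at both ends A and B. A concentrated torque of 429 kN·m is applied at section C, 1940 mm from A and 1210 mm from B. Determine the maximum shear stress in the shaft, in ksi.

With uniform GJ and both ends fixed, compatibility θ_AC = θ_CB gives T_A·a = T_B·b, together with T_A + T_B = T₀.
T_A = T₀·b/(a+b) = 429000·1210/3150 = 164800 N·m; T_B = 264200 N·m.
τ in each portion: τ_AC = 3.55×10^7 Pa, τ_CB = 5.69×10^7 Pa; maximum is in CB.
τ_max = T_CB·r/J = 264200·0.143/6.66×10^-4 = 5.692×10^7 Pa.

8.26 ksi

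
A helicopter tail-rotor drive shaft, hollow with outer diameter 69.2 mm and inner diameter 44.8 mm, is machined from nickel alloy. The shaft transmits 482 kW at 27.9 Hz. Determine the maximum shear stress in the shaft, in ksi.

7.44 ksi

ω = 2π·27.9 = 175.3 rad/s, so T = P/ω = 482×10³ / 175.3 = 2750 N·m.
J = π(d_o⁴ − d_i⁴)/32 = π(0.0692⁴ − 0.0448⁴)/32 = 1.856×10^-6 m⁴.
τ_max = T·r/J = 2750 × 0.0346 / 1.856×10^-6 = 5.126×10^7 Pa.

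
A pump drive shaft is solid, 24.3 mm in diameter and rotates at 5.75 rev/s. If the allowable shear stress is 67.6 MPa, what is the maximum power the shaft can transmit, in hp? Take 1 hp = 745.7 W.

9.23 hp

J = πd⁴/32 = π(0.0243)⁴/32 = 3.423×10^-8 m⁴.
T_max = τ_allow·J/r = 6.76×10^7 × 3.423×10^-8 / 0.0122 = 190.5 N·m.
ω = 2π·5.75 = 36.13 rad/s, so P_max = T_max·ω = 6881 W.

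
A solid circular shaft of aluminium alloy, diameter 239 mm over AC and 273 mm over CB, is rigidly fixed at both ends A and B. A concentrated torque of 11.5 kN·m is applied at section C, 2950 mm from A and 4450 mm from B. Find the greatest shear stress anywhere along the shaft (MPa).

Compatibility: T_A·a/J_AC = T_B·b/J_CB with T_A + T_B = T₀.
J_AC = 3.20×10^-4 m⁴, J_CB = 5.45×10^-4 m⁴, so T_A = T₀·(J_AC/a)/((J_AC/a)+(J_CB/b)) = 5403 N·m, T_B = 6097 N·m.
τ in each portion: τ_AC = 2.02×10^6 Pa, τ_CB = 1.53×10^6 Pa; maximum is in AC.
τ_max = T_AC·r/J = 5403·0.119/3.20×10^-4 = 2.016×10^6 Pa.

2.02 MPa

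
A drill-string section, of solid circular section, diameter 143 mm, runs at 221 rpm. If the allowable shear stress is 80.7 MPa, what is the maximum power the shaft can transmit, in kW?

1070 kW

J = πd⁴/32 = π(0.143)⁴/32 = 4.105×10^-5 m⁴.
T_max = τ_allow·J/r = 8.07×10^7 × 4.105×10^-5 / 0.0715 = 46340 N·m.
ω = 2π·221/60 = 23.14 rad/s, so P_max = T_max·ω = 1.072×10^6 W.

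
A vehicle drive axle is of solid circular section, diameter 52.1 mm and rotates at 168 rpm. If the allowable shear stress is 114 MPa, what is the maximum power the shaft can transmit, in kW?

J = πd⁴/32 = π(0.0521)⁴/32 = 7.234×10^-7 m⁴.
T_max = τ_allow·J/r = 1.14×10^8 × 7.234×10^-7 / 0.0261 = 3166 N·m.
ω = 2π·168/60 = 17.59 rad/s, so P_max = T_max·ω = 5.569×10^4 W.

55.7 kW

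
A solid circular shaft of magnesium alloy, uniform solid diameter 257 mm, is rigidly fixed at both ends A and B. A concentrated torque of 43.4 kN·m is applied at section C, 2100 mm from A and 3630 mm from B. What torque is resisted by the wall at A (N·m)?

27500 N·m

With uniform GJ and both ends fixed, compatibility θ_AC = θ_CB gives T_A·a = T_B·b, together with T_A + T_B = T₀.
T_A = T₀·b/(a+b) = 43400·3630/5730 = 27490 N·m; T_B = 15910 N·m.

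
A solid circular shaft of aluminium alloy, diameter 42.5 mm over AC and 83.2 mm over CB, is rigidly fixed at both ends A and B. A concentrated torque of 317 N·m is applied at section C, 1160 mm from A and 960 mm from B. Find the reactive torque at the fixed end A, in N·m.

16.9 N·m

Compatibility: T_A·a/J_AC = T_B·b/J_CB with T_A + T_B = T₀.
J_AC = 3.20×10^-7 m⁴, J_CB = 4.70×10^-6 m⁴, so T_A = T₀·(J_AC/a)/((J_AC/a)+(J_CB/b)) = 16.91 N·m, T_B = 300.1 N·m.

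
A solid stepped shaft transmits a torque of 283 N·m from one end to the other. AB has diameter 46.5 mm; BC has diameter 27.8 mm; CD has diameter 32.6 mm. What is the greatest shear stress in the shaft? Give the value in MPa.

67.1 MPa

Under the same torque, τ_max = 16T/(πd³) is largest where d is smallest — segment BC (d = 27.8 mm).
τ_max = 16·283.0/(π·(0.0278)³) = 6.708×10^7 Pa.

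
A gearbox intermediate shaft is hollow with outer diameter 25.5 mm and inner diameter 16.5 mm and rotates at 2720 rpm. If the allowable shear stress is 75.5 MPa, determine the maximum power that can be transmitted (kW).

57.7 kW

J = π(d_o⁴ − d_i⁴)/32 = π(0.0255⁴ − 0.0165⁴)/32 = 3.423×10^-8 m⁴.
T_max = τ_allow·J/r = 7.55×10^7 × 3.423×10^-8 / 0.0127 = 202.7 N·m.
ω = 2π·2720/60 = 284.8 rad/s, so P_max = T_max·ω = 5.774×10^4 W.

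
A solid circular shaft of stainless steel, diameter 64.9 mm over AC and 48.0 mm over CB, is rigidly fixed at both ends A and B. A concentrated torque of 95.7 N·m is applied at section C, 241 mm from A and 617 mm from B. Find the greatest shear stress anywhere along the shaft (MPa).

1.60 MPa

Compatibility: T_A·a/J_AC = T_B·b/J_CB with T_A + T_B = T₀.
J_AC = 1.74×10^-6 m⁴, J_CB = 5.21×10^-7 m⁴, so T_A = T₀·(J_AC/a)/((J_AC/a)+(J_CB/b)) = 85.69 N·m, T_B = 10.01 N·m.
τ in each portion: τ_AC = 1.60×10^6 Pa, τ_CB = 4.61×10^5 Pa; maximum is in AC.
τ_max = T_AC·r/J = 85.69·0.0324/1.74×10^-6 = 1.596×10^6 Pa.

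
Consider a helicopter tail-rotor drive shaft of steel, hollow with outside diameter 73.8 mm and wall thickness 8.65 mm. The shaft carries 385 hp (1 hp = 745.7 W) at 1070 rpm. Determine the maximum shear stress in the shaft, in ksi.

ω = 2π·1070/60 = 112.1 rad/s, so T = P/ω = 385×745.7 / 112.1 = 2562 N·m.
J = π(d_o⁴ − d_i⁴)/32 = π(0.0738⁴ − 0.0565⁴)/32 = 1.912×10^-6 m⁴.
τ_max = T·r/J = 2562 × 0.0369 / 1.912×10^-6 = 4.945×10^7 Pa.

7.17 ksi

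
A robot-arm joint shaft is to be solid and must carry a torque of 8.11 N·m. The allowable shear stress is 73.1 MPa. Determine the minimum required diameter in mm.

8.27 mm

For a solid shaft τ_max = 16T/(πd³), so d = (16T/(π τ_allow))^(1/3) = (16·8.110/(π·7.31×10^7))^(1/3) = 0.008267 m.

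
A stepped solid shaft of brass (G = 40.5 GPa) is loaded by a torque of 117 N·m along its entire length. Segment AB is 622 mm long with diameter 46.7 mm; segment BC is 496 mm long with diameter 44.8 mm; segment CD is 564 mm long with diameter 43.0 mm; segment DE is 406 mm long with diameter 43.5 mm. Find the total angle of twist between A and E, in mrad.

15.7 mrad

J_AB = π(0.0467)⁴/32 = 4.67×10^-7 m⁴; J_BC = π(0.0448)⁴/32 = 3.95×10^-7 m⁴; J_CD = π(0.0430)⁴/32 = 3.36×10^-7 m⁴; J_DE = π(0.0435)⁴/32 = 3.52×10^-7 m⁴.
θ = (T/G)·Σ L_i/J_i = (117.0/40.5×10⁹)·(0.622/4.67×10^-7 + 0.496/3.95×10^-7 + 0.564/3.36×10^-7 + 0.406/3.52×10^-7) = 0.01566 rad.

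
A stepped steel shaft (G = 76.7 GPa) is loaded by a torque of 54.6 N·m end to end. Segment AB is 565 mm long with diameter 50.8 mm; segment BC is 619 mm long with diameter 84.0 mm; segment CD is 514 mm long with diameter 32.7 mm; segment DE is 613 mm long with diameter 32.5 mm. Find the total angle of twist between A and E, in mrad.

7.95 mrad

J_AB = π(0.0508)⁴/32 = 6.54×10^-7 m⁴; J_BC = π(0.0840)⁴/32 = 4.89×10^-6 m⁴; J_CD = π(0.0327)⁴/32 = 1.12×10^-7 m⁴; J_DE = π(0.0325)⁴/32 = 1.10×10^-7 m⁴.
θ = (T/G)·Σ L_i/J_i = (54.60/76.7×10⁹)·(0.565/6.54×10^-7 + 0.619/4.89×10^-6 + 0.514/1.12×10^-7 + 0.613/1.10×10^-7) = 7.949×10^-3 rad.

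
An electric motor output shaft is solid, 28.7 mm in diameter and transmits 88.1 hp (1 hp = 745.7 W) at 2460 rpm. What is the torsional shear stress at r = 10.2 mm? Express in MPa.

ω = 2π·2460/60 = 257.6 rad/s, so T = P/ω = 88.1×745.7 / 257.6 = 255.0 N·m.
J = πd⁴/32 = π(0.0287)⁴/32 = 6.661×10^-8 m⁴.
Shear stress varies linearly with radius: τ = T·r/J = 255.0 × 0.0102 / 6.661×10^-8 = 3.905×10^7 Pa.

39.1 MPa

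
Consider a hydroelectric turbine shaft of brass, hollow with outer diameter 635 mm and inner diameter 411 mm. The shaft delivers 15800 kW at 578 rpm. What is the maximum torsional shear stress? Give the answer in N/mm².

6.30 N/mm²

ω = 2π·578/60 = 60.53 rad/s, so T = P/ω = 15800×10³ / 60.53 = 261000 N·m.
J = π(d_o⁴ − d_i⁴)/32 = π(0.635⁴ − 0.411⁴)/32 = 0.01316 m⁴.
τ_max = T·r/J = 261000 × 0.318 / 0.01316 = 6.297×10^6 Pa.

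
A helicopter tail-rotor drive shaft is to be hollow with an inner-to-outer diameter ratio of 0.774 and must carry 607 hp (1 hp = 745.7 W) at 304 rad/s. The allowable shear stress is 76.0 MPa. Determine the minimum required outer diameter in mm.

ω = 304 rad/s, so T = P/ω = 607×745.7 / 304.0 = 1489 N·m.
For a hollow shaft with d_i/d_o = 0.774: τ_max = 16T/(π d_o³ (1−k⁴)), so d_o = [16T/(π τ_allow (1−k⁴))]^(1/3) = [16·1489/(π·7.60×10^7·0.6411)]^(1/3) = 0.05379 m.

53.8 mm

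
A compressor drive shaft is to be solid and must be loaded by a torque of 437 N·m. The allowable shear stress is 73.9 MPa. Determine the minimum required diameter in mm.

For a solid shaft τ_max = 16T/(πd³), so d = (16T/(π τ_allow))^(1/3) = (16·437.0/(π·7.39×10^7))^(1/3) = 0.03111 m.

31.1 mm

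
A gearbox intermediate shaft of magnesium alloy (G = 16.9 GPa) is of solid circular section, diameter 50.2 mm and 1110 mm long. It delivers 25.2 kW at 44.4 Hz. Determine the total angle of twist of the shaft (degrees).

ω = 2π·44.4 = 279.0 rad/s, so T = P/ω = 25.2×10³ / 279.0 = 90.33 N·m.
J = πd⁴/32 = π(0.0502)⁴/32 = 6.235×10^-7 m⁴.
θ = T·L/(G·J) = 90.33 × 1.11 / (16.9×10⁹ × 6.235×10^-7) = 9.516×10^-3 rad.

0.545°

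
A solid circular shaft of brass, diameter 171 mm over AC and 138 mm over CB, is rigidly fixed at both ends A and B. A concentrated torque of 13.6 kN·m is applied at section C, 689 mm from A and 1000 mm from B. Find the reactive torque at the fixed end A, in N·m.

10500 N·m

Compatibility: T_A·a/J_AC = T_B·b/J_CB with T_A + T_B = T₀.
J_AC = 8.39×10^-5 m⁴, J_CB = 3.56×10^-5 m⁴, so T_A = T₀·(J_AC/a)/((J_AC/a)+(J_CB/b)) = 10520 N·m, T_B = 3076 N·m.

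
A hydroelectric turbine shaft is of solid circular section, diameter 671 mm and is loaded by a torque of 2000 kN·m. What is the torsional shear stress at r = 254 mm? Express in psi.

3700 psi

J = πd⁴/32 = π(0.671)⁴/32 = 0.01990 m⁴.
Shear stress varies linearly with radius: τ = T·r/J = 2.000e6 × 0.254 / 0.01990 = 2.553×10^7 Pa.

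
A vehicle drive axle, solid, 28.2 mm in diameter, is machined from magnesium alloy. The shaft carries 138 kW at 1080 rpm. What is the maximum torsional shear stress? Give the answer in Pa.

ω = 2π·1080/60 = 113.1 rad/s, so T = P/ω = 138×10³ / 113.1 = 1220 N·m.
J = πd⁴/32 = π(0.0282)⁴/32 = 6.209×10^-8 m⁴.
τ_max = T·r/J = 1220 × 0.0141 / 6.209×10^-8 = 2.771×10^8 Pa.

2.77e8 Pa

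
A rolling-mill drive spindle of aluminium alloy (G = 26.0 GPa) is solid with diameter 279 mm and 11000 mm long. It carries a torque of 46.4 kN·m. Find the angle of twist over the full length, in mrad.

33.0 mrad

J = πd⁴/32 = π(0.279)⁴/32 = 5.949×10^-4 m⁴.
θ = T·L/(G·J) = 46400 × 11.0 / (26.0×10⁹ × 5.949×10^-4) = 0.03300 rad.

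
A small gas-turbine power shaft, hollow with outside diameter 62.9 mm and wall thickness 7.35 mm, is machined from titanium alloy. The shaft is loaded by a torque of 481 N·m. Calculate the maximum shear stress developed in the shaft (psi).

2180 psi

J = π(d_o⁴ − d_i⁴)/32 = π(0.0629⁴ − 0.0482⁴)/32 = 1.007×10^-6 m⁴.
τ_max = T·r/J = 481.0 × 0.0314 / 1.007×10^-6 = 1.502×10^7 Pa.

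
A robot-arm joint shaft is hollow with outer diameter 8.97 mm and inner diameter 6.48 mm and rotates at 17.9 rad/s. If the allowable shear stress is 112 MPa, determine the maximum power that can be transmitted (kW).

J = π(d_o⁴ − d_i⁴)/32 = π(0.00897⁴ − 0.00648⁴)/32 = 4.625×10^-10 m⁴.
T_max = τ_allow·J/r = 1.12×10^8 × 4.625×10^-10 / 0.00449 = 11.55 N·m.
ω = 17.9 rad/s, so P_max = T_max·ω = 206.7 W.

0.207 kW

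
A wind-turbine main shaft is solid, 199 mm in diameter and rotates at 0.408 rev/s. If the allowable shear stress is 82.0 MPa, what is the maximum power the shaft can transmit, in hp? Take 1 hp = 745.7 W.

J = πd⁴/32 = π(0.199)⁴/32 = 1.540×10^-4 m⁴.
T_max = τ_allow·J/r = 8.20×10^7 × 1.540×10^-4 / 0.0995 = 126900 N·m.
ω = 2π·0.408 = 2.564 rad/s, so P_max = T_max·ω = 3.253×10^5 W.

436 hp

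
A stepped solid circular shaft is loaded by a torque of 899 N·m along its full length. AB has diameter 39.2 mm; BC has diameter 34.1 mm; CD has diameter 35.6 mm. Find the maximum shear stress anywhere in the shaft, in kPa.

115000 kPa

Under the same torque, τ_max = 16T/(πd³) is largest where d is smallest — segment BC (d = 34.1 mm).
τ_max = 16·899.0/(π·(0.0341)³) = 1.155×10^8 Pa.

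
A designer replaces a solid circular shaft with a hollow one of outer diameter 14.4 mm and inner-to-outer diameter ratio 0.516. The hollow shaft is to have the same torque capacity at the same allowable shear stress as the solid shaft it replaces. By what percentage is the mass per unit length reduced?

Equal τ_max and T ⇒ the solid shaft needs d_s³ = d_o³(1−k⁴), so d_s = 14.4·(1−0.516⁴)^(1/3) = 14.05 mm.
Area ratio A_h/A_s = d_o²(1−k²)/d_s² = (1−k²)/(1−k⁴)^(2/3) = 0.7706.
Mass saving = 1 − 0.7706 = 22.9 %.

22.9 %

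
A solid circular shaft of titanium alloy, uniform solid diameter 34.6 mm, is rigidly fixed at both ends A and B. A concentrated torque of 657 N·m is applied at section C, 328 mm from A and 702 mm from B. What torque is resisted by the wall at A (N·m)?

448 N·m

With uniform GJ and both ends fixed, compatibility θ_AC = θ_CB gives T_A·a = T_B·b, together with T_A + T_B = T₀.
T_A = T₀·b/(a+b) = 657.0·702/1030 = 447.8 N·m; T_B = 209.2 N·m.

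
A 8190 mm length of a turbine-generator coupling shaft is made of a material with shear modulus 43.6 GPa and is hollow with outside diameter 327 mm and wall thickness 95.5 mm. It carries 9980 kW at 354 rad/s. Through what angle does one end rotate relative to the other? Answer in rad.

0.00486 rad

ω = 354 rad/s, so T = P/ω = 9980×10³ / 354.0 = 28190 N·m.
J = π(d_o⁴ − d_i⁴)/32 = π(0.327⁴ − 0.136⁴)/32 = 1.089×10^-3 m⁴.
θ = T·L/(G·J) = 28190 × 8.19 / (43.6×10⁹ × 1.089×10^-3) = 4.863×10^-3 rad.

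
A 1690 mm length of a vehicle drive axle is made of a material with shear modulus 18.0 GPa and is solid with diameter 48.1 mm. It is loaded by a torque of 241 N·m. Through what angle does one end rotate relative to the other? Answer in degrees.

2.47°

J = πd⁴/32 = π(0.0481)⁴/32 = 5.255×10^-7 m⁴.
θ = T·L/(G·J) = 241.0 × 1.69 / (18.0×10⁹ × 5.255×10^-7) = 0.04306 rad.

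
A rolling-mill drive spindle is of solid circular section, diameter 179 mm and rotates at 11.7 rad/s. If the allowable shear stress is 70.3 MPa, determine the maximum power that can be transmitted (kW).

J = πd⁴/32 = π(0.179)⁴/32 = 1.008×10^-4 m⁴.
T_max = τ_allow·J/r = 7.03×10^7 × 1.008×10^-4 / 0.0895 = 79170 N·m.
ω = 11.7 rad/s, so P_max = T_max·ω = 9.263×10^5 W.

926 kW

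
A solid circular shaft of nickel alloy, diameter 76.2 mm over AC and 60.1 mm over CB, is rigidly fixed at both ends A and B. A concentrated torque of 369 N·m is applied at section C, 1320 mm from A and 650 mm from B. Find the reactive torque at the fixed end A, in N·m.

207 N·m

Compatibility: T_A·a/J_AC = T_B·b/J_CB with T_A + T_B = T₀.
J_AC = 3.31×10^-6 m⁴, J_CB = 1.28×10^-6 m⁴, so T_A = T₀·(J_AC/a)/((J_AC/a)+(J_CB/b)) = 206.6 N·m, T_B = 162.4 N·m.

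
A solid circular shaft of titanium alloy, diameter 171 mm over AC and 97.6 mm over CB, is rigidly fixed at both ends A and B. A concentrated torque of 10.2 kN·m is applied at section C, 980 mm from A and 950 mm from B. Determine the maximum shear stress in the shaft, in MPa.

9.36 MPa

Compatibility: T_A·a/J_AC = T_B·b/J_CB with T_A + T_B = T₀.
J_AC = 8.39×10^-5 m⁴, J_CB = 8.91×10^-6 m⁴, so T_A = T₀·(J_AC/a)/((J_AC/a)+(J_CB/b)) = 9194 N·m, T_B = 1006 N·m.
τ in each portion: τ_AC = 9.36×10^6 Pa, τ_CB = 5.51×10^6 Pa; maximum is in AC.
τ_max = T_AC·r/J = 9194·0.0855/8.39×10^-5 = 9.364×10^6 Pa.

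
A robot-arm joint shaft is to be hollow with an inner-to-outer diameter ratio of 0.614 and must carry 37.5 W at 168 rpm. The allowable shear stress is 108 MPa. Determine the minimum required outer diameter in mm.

ω = 2π·168/60 = 17.59 rad/s, so T = P/ω = 37.5 / 17.59 = 2.132 N·m.
For a hollow shaft with d_i/d_o = 0.614: τ_max = 16T/(π d_o³ (1−k⁴)), so d_o = [16T/(π τ_allow (1−k⁴))]^(1/3) = [16·2.132/(π·1.08×10^8·0.8579)]^(1/3) = 0.004893 m.

4.89 mm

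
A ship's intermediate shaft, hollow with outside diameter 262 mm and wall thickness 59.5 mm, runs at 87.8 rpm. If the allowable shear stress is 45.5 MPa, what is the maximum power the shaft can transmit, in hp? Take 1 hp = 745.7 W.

1810 hp

J = π(d_o⁴ − d_i⁴)/32 = π(0.262⁴ − 0.143⁴)/32 = 4.215×10^-4 m⁴.
T_max = τ_allow·J/r = 4.55×10^7 × 4.215×10^-4 / 0.131 = 146400 N·m.
ω = 2π·87.8/60 = 9.194 rad/s, so P_max = T_max·ω = 1.346×10^6 W.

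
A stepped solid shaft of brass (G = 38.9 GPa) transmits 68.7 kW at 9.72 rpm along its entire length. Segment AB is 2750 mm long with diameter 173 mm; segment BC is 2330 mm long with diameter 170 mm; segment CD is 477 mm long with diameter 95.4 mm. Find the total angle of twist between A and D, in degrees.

ω = 2π·9.72/60 = 1.018 rad/s, so T = P/ω = 68.7×10³ / 1.018 = 67490 N·m.
J_AB = π(0.173)⁴/32 = 8.79×10^-5 m⁴; J_BC = π(0.170)⁴/32 = 8.20×10^-5 m⁴; J_CD = π(0.0954)⁴/32 = 8.13×10^-6 m⁴.
θ = (T/G)·Σ L_i/J_i = (67490/38.9×10⁹)·(2.75/8.79×10^-5 + 2.33/8.20×10^-5 + 0.477/8.13×10^-6) = 0.2053 rad.

11.8°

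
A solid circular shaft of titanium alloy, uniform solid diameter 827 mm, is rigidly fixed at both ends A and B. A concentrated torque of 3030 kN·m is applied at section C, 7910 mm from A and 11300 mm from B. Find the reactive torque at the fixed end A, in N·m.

With uniform GJ and both ends fixed, compatibility θ_AC = θ_CB gives T_A·a = T_B·b, together with T_A + T_B = T₀.
T_A = T₀·b/(a+b) = 3.030e6·11300/19210 = 1.782e6 N·m; T_B = 1.248e6 N·m.

1.78e6 N·m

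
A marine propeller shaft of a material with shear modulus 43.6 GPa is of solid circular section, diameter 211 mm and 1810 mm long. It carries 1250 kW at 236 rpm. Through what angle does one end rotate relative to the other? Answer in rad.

ω = 2π·236/60 = 24.71 rad/s, so T = P/ω = 1250×10³ / 24.71 = 50580 N·m.
J = πd⁴/32 = π(0.211)⁴/32 = 1.946×10^-4 m⁴.
θ = T·L/(G·J) = 50580 × 1.81 / (43.6×10⁹ × 1.946×10^-4) = 0.01079 rad.

0.0108 rad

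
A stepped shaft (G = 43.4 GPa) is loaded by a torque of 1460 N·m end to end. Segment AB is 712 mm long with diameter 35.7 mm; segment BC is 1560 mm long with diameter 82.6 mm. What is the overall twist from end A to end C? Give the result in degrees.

9.26°

J_AB = π(0.0357)⁴/32 = 1.59×10^-7 m⁴; J_BC = π(0.0826)⁴/32 = 4.57×10^-6 m⁴.
θ = (T/G)·Σ L_i/J_i = (1460/43.4×10⁹)·(0.712/1.59×10^-7 + 1.56/4.57×10^-6) = 0.1617 rad.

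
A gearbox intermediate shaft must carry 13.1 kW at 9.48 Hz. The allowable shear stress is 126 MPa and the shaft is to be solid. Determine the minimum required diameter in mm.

20.7 mm

ω = 2π·9.48 = 59.56 rad/s, so T = P/ω = 13.1×10³ / 59.56 = 219.9 N·m.
For a solid shaft τ_max = 16T/(πd³), so d = (16T/(π τ_allow))^(1/3) = (16·219.9/(π·1.26×10^8))^(1/3) = 0.02072 m.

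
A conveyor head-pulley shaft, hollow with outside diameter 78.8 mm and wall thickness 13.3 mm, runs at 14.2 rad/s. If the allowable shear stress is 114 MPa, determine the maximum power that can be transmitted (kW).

126 kW

J = π(d_o⁴ − d_i⁴)/32 = π(0.0788⁴ − 0.0522⁴)/32 = 3.056×10^-6 m⁴.
T_max = τ_allow·J/r = 1.14×10^8 × 3.056×10^-6 / 0.0394 = 8843 N·m.
ω = 14.2 rad/s, so P_max = T_max·ω = 1.256×10^5 W.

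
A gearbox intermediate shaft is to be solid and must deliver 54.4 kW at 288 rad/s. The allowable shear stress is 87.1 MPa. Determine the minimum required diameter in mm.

ω = 288 rad/s, so T = P/ω = 54.4×10³ / 288.0 = 188.9 N·m.
For a solid shaft τ_max = 16T/(πd³), so d = (16T/(π τ_allow))^(1/3) = (16·188.9/(π·8.71×10^7))^(1/3) = 0.02227 m.

22.3 mm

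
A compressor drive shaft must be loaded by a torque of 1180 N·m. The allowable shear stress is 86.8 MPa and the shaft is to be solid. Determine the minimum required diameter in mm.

41.1 mm

For a solid shaft τ_max = 16T/(πd³), so d = (16T/(π τ_allow))^(1/3) = (16·1180/(π·8.68×10^7))^(1/3) = 0.04106 m.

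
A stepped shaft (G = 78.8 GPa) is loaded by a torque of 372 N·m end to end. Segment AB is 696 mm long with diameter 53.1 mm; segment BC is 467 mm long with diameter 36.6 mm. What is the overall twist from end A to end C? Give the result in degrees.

J_AB = π(0.0531)⁴/32 = 7.81×10^-7 m⁴; J_BC = π(0.0366)⁴/32 = 1.76×10^-7 m⁴.
θ = (T/G)·Σ L_i/J_i = (372.0/78.8×10⁹)·(0.696/7.81×10^-7 + 0.467/1.76×10^-7) = 0.01672 rad.

0.958°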